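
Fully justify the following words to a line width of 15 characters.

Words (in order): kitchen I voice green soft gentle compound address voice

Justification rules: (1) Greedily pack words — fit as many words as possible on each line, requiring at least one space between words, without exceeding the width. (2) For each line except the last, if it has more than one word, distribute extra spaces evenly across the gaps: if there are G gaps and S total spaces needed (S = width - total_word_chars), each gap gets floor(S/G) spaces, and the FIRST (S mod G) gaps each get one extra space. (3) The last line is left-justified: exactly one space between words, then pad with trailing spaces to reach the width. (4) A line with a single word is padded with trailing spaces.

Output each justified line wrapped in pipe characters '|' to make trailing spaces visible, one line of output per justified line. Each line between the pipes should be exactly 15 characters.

Answer: |kitchen I voice|
|green      soft|
|gentle compound|
|address voice  |

Derivation:
Line 1: ['kitchen', 'I', 'voice'] (min_width=15, slack=0)
Line 2: ['green', 'soft'] (min_width=10, slack=5)
Line 3: ['gentle', 'compound'] (min_width=15, slack=0)
Line 4: ['address', 'voice'] (min_width=13, slack=2)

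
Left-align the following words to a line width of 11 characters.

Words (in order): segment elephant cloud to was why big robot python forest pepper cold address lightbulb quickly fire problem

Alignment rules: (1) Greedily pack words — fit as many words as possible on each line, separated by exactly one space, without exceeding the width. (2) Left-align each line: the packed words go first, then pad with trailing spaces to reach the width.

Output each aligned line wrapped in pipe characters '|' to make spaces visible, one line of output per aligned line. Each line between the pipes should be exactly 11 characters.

Answer: |segment    |
|elephant   |
|cloud to   |
|was why big|
|robot      |
|python     |
|forest     |
|pepper cold|
|address    |
|lightbulb  |
|quickly    |
|fire       |
|problem    |

Derivation:
Line 1: ['segment'] (min_width=7, slack=4)
Line 2: ['elephant'] (min_width=8, slack=3)
Line 3: ['cloud', 'to'] (min_width=8, slack=3)
Line 4: ['was', 'why', 'big'] (min_width=11, slack=0)
Line 5: ['robot'] (min_width=5, slack=6)
Line 6: ['python'] (min_width=6, slack=5)
Line 7: ['forest'] (min_width=6, slack=5)
Line 8: ['pepper', 'cold'] (min_width=11, slack=0)
Line 9: ['address'] (min_width=7, slack=4)
Line 10: ['lightbulb'] (min_width=9, slack=2)
Line 11: ['quickly'] (min_width=7, slack=4)
Line 12: ['fire'] (min_width=4, slack=7)
Line 13: ['problem'] (min_width=7, slack=4)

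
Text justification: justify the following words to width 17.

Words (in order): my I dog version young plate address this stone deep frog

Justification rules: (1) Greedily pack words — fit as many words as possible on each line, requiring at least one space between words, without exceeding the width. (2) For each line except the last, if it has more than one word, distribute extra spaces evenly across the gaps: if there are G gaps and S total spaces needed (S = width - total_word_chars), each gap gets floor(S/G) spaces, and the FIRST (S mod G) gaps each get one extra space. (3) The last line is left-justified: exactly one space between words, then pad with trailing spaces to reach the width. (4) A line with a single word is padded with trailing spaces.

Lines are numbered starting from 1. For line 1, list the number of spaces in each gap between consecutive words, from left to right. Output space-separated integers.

Line 1: ['my', 'I', 'dog', 'version'] (min_width=16, slack=1)
Line 2: ['young', 'plate'] (min_width=11, slack=6)
Line 3: ['address', 'this'] (min_width=12, slack=5)
Line 4: ['stone', 'deep', 'frog'] (min_width=15, slack=2)

Answer: 2 1 1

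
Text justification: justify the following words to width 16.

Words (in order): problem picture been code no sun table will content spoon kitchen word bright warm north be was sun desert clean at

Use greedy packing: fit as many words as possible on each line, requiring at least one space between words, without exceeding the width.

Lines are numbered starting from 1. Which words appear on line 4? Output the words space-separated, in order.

Answer: content spoon

Derivation:
Line 1: ['problem', 'picture'] (min_width=15, slack=1)
Line 2: ['been', 'code', 'no', 'sun'] (min_width=16, slack=0)
Line 3: ['table', 'will'] (min_width=10, slack=6)
Line 4: ['content', 'spoon'] (min_width=13, slack=3)
Line 5: ['kitchen', 'word'] (min_width=12, slack=4)
Line 6: ['bright', 'warm'] (min_width=11, slack=5)
Line 7: ['north', 'be', 'was', 'sun'] (min_width=16, slack=0)
Line 8: ['desert', 'clean', 'at'] (min_width=15, slack=1)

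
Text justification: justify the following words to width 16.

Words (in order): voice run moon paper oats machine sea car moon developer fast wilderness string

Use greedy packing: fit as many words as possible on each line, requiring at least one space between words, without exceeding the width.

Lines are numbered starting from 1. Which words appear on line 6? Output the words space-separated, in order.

Line 1: ['voice', 'run', 'moon'] (min_width=14, slack=2)
Line 2: ['paper', 'oats'] (min_width=10, slack=6)
Line 3: ['machine', 'sea', 'car'] (min_width=15, slack=1)
Line 4: ['moon', 'developer'] (min_width=14, slack=2)
Line 5: ['fast', 'wilderness'] (min_width=15, slack=1)
Line 6: ['string'] (min_width=6, slack=10)

Answer: string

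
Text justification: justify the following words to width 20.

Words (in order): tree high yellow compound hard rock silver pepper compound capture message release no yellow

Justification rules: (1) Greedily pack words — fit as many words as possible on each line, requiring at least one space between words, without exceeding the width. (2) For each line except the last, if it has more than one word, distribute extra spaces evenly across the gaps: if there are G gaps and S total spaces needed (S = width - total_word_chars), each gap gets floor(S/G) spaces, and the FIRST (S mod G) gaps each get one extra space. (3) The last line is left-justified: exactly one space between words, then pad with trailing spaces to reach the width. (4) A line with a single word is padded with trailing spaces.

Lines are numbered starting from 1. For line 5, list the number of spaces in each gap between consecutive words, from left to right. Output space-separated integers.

Line 1: ['tree', 'high', 'yellow'] (min_width=16, slack=4)
Line 2: ['compound', 'hard', 'rock'] (min_width=18, slack=2)
Line 3: ['silver', 'pepper'] (min_width=13, slack=7)
Line 4: ['compound', 'capture'] (min_width=16, slack=4)
Line 5: ['message', 'release', 'no'] (min_width=18, slack=2)
Line 6: ['yellow'] (min_width=6, slack=14)

Answer: 2 2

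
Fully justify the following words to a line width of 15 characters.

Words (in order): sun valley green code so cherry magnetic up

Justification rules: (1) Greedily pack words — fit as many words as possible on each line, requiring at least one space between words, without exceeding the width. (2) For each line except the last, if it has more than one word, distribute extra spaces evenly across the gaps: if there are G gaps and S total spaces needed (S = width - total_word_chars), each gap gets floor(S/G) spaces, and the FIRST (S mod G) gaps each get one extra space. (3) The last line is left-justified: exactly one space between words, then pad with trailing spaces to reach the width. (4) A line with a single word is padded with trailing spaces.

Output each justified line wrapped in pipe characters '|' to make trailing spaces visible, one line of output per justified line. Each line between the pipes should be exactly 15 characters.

Answer: |sun      valley|
|green  code  so|
|cherry magnetic|
|up             |

Derivation:
Line 1: ['sun', 'valley'] (min_width=10, slack=5)
Line 2: ['green', 'code', 'so'] (min_width=13, slack=2)
Line 3: ['cherry', 'magnetic'] (min_width=15, slack=0)
Line 4: ['up'] (min_width=2, slack=13)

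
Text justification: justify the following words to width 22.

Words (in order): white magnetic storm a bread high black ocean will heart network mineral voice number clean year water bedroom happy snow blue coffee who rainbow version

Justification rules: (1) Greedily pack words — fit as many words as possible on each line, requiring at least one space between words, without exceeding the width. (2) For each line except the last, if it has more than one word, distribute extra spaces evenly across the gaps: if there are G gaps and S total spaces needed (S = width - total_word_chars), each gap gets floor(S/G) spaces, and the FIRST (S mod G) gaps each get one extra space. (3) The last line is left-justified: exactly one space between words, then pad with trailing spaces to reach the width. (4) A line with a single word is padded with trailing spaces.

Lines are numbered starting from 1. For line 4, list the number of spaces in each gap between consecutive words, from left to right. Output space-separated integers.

Answer: 2 2

Derivation:
Line 1: ['white', 'magnetic', 'storm', 'a'] (min_width=22, slack=0)
Line 2: ['bread', 'high', 'black', 'ocean'] (min_width=22, slack=0)
Line 3: ['will', 'heart', 'network'] (min_width=18, slack=4)
Line 4: ['mineral', 'voice', 'number'] (min_width=20, slack=2)
Line 5: ['clean', 'year', 'water'] (min_width=16, slack=6)
Line 6: ['bedroom', 'happy', 'snow'] (min_width=18, slack=4)
Line 7: ['blue', 'coffee', 'who'] (min_width=15, slack=7)
Line 8: ['rainbow', 'version'] (min_width=15, slack=7)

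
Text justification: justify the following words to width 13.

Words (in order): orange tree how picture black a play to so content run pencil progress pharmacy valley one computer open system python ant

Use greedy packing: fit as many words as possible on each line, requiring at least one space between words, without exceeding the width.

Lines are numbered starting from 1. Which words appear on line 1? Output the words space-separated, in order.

Answer: orange tree

Derivation:
Line 1: ['orange', 'tree'] (min_width=11, slack=2)
Line 2: ['how', 'picture'] (min_width=11, slack=2)
Line 3: ['black', 'a', 'play'] (min_width=12, slack=1)
Line 4: ['to', 'so', 'content'] (min_width=13, slack=0)
Line 5: ['run', 'pencil'] (min_width=10, slack=3)
Line 6: ['progress'] (min_width=8, slack=5)
Line 7: ['pharmacy'] (min_width=8, slack=5)
Line 8: ['valley', 'one'] (min_width=10, slack=3)
Line 9: ['computer', 'open'] (min_width=13, slack=0)
Line 10: ['system', 'python'] (min_width=13, slack=0)
Line 11: ['ant'] (min_width=3, slack=10)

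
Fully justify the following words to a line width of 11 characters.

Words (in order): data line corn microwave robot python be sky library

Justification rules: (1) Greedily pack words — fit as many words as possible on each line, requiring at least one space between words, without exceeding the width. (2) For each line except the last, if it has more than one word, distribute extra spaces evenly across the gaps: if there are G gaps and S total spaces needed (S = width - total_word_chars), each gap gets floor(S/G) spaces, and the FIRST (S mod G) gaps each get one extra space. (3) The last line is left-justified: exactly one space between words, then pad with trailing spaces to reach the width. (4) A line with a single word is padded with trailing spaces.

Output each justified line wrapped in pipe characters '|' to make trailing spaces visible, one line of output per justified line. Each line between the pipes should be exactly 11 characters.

Line 1: ['data', 'line'] (min_width=9, slack=2)
Line 2: ['corn'] (min_width=4, slack=7)
Line 3: ['microwave'] (min_width=9, slack=2)
Line 4: ['robot'] (min_width=5, slack=6)
Line 5: ['python', 'be'] (min_width=9, slack=2)
Line 6: ['sky', 'library'] (min_width=11, slack=0)

Answer: |data   line|
|corn       |
|microwave  |
|robot      |
|python   be|
|sky library|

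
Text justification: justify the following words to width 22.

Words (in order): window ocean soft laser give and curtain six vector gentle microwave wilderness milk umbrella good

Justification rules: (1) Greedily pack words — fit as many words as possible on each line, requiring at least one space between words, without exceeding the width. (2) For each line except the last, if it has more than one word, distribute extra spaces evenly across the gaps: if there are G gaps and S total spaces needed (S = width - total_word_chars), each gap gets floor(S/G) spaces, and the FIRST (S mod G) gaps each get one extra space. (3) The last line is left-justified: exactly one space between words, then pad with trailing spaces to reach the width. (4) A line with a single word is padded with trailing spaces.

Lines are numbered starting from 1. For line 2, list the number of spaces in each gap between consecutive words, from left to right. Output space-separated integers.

Line 1: ['window', 'ocean', 'soft'] (min_width=17, slack=5)
Line 2: ['laser', 'give', 'and', 'curtain'] (min_width=22, slack=0)
Line 3: ['six', 'vector', 'gentle'] (min_width=17, slack=5)
Line 4: ['microwave', 'wilderness'] (min_width=20, slack=2)
Line 5: ['milk', 'umbrella', 'good'] (min_width=18, slack=4)

Answer: 1 1 1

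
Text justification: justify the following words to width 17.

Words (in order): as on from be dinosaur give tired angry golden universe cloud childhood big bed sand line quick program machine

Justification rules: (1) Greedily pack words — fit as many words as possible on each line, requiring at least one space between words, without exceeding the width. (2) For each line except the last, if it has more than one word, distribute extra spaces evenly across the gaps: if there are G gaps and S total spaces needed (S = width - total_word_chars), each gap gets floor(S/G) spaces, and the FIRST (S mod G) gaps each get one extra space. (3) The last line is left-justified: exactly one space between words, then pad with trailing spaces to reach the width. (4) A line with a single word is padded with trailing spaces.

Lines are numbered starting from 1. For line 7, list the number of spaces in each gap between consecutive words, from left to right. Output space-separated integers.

Line 1: ['as', 'on', 'from', 'be'] (min_width=13, slack=4)
Line 2: ['dinosaur', 'give'] (min_width=13, slack=4)
Line 3: ['tired', 'angry'] (min_width=11, slack=6)
Line 4: ['golden', 'universe'] (min_width=15, slack=2)
Line 5: ['cloud', 'childhood'] (min_width=15, slack=2)
Line 6: ['big', 'bed', 'sand', 'line'] (min_width=17, slack=0)
Line 7: ['quick', 'program'] (min_width=13, slack=4)
Line 8: ['machine'] (min_width=7, slack=10)

Answer: 5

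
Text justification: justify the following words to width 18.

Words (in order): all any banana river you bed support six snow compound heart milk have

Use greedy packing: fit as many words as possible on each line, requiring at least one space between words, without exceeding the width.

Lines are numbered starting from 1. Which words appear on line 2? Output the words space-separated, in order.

Answer: river you bed

Derivation:
Line 1: ['all', 'any', 'banana'] (min_width=14, slack=4)
Line 2: ['river', 'you', 'bed'] (min_width=13, slack=5)
Line 3: ['support', 'six', 'snow'] (min_width=16, slack=2)
Line 4: ['compound', 'heart'] (min_width=14, slack=4)
Line 5: ['milk', 'have'] (min_width=9, slack=9)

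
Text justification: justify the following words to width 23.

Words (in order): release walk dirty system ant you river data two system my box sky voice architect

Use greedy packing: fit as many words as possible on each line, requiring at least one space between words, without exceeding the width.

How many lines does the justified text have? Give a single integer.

Answer: 4

Derivation:
Line 1: ['release', 'walk', 'dirty'] (min_width=18, slack=5)
Line 2: ['system', 'ant', 'you', 'river'] (min_width=20, slack=3)
Line 3: ['data', 'two', 'system', 'my', 'box'] (min_width=22, slack=1)
Line 4: ['sky', 'voice', 'architect'] (min_width=19, slack=4)
Total lines: 4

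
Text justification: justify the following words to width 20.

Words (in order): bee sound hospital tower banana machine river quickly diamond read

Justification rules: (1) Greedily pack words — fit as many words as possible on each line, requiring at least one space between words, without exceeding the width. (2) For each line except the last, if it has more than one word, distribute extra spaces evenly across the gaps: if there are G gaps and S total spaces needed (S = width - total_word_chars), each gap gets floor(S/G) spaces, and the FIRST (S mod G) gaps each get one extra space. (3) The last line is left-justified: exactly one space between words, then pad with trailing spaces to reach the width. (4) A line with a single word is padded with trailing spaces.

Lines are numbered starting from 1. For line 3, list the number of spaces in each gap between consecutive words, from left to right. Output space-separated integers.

Answer: 8

Derivation:
Line 1: ['bee', 'sound', 'hospital'] (min_width=18, slack=2)
Line 2: ['tower', 'banana', 'machine'] (min_width=20, slack=0)
Line 3: ['river', 'quickly'] (min_width=13, slack=7)
Line 4: ['diamond', 'read'] (min_width=12, slack=8)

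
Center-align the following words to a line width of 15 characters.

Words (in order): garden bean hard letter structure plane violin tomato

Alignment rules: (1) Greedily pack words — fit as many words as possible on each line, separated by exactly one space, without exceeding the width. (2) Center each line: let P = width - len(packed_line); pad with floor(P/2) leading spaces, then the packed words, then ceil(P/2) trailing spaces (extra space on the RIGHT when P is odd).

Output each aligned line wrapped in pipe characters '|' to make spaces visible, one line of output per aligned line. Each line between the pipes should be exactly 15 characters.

Answer: |  garden bean  |
|  hard letter  |
|structure plane|
| violin tomato |

Derivation:
Line 1: ['garden', 'bean'] (min_width=11, slack=4)
Line 2: ['hard', 'letter'] (min_width=11, slack=4)
Line 3: ['structure', 'plane'] (min_width=15, slack=0)
Line 4: ['violin', 'tomato'] (min_width=13, slack=2)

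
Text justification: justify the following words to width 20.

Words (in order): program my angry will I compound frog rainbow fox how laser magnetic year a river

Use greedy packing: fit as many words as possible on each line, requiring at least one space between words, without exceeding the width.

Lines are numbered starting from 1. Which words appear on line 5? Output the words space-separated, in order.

Answer: a river

Derivation:
Line 1: ['program', 'my', 'angry'] (min_width=16, slack=4)
Line 2: ['will', 'I', 'compound', 'frog'] (min_width=20, slack=0)
Line 3: ['rainbow', 'fox', 'how'] (min_width=15, slack=5)
Line 4: ['laser', 'magnetic', 'year'] (min_width=19, slack=1)
Line 5: ['a', 'river'] (min_width=7, slack=13)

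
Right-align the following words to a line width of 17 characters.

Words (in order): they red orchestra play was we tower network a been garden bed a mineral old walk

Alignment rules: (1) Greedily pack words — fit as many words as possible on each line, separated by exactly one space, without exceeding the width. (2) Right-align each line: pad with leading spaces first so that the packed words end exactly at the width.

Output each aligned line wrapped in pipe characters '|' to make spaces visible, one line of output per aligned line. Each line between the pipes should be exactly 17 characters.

Line 1: ['they', 'red'] (min_width=8, slack=9)
Line 2: ['orchestra', 'play'] (min_width=14, slack=3)
Line 3: ['was', 'we', 'tower'] (min_width=12, slack=5)
Line 4: ['network', 'a', 'been'] (min_width=14, slack=3)
Line 5: ['garden', 'bed', 'a'] (min_width=12, slack=5)
Line 6: ['mineral', 'old', 'walk'] (min_width=16, slack=1)

Answer: |         they red|
|   orchestra play|
|     was we tower|
|   network a been|
|     garden bed a|
| mineral old walk|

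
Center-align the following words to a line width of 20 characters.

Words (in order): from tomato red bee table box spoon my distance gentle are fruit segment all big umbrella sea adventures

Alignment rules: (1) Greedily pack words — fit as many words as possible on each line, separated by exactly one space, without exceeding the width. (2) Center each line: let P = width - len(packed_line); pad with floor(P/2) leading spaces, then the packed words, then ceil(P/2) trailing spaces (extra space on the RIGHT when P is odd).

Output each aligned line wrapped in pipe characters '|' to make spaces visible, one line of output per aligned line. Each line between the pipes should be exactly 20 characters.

Line 1: ['from', 'tomato', 'red', 'bee'] (min_width=19, slack=1)
Line 2: ['table', 'box', 'spoon', 'my'] (min_width=18, slack=2)
Line 3: ['distance', 'gentle', 'are'] (min_width=19, slack=1)
Line 4: ['fruit', 'segment', 'all'] (min_width=17, slack=3)
Line 5: ['big', 'umbrella', 'sea'] (min_width=16, slack=4)
Line 6: ['adventures'] (min_width=10, slack=10)

Answer: |from tomato red bee |
| table box spoon my |
|distance gentle are |
| fruit segment all  |
|  big umbrella sea  |
|     adventures     |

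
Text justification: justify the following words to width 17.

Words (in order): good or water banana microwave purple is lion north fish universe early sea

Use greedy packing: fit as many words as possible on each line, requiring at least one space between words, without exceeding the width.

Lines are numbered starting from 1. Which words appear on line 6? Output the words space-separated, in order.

Line 1: ['good', 'or', 'water'] (min_width=13, slack=4)
Line 2: ['banana', 'microwave'] (min_width=16, slack=1)
Line 3: ['purple', 'is', 'lion'] (min_width=14, slack=3)
Line 4: ['north', 'fish'] (min_width=10, slack=7)
Line 5: ['universe', 'early'] (min_width=14, slack=3)
Line 6: ['sea'] (min_width=3, slack=14)

Answer: sea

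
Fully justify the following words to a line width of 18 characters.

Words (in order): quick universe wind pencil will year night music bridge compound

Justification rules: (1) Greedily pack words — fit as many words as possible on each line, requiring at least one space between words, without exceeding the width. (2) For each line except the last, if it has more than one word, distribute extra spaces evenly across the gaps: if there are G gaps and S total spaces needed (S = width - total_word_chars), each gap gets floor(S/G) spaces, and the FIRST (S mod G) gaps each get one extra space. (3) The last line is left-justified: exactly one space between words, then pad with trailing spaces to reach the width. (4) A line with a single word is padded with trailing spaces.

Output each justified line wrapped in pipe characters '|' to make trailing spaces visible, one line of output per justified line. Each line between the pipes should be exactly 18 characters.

Line 1: ['quick', 'universe'] (min_width=14, slack=4)
Line 2: ['wind', 'pencil', 'will'] (min_width=16, slack=2)
Line 3: ['year', 'night', 'music'] (min_width=16, slack=2)
Line 4: ['bridge', 'compound'] (min_width=15, slack=3)

Answer: |quick     universe|
|wind  pencil  will|
|year  night  music|
|bridge compound   |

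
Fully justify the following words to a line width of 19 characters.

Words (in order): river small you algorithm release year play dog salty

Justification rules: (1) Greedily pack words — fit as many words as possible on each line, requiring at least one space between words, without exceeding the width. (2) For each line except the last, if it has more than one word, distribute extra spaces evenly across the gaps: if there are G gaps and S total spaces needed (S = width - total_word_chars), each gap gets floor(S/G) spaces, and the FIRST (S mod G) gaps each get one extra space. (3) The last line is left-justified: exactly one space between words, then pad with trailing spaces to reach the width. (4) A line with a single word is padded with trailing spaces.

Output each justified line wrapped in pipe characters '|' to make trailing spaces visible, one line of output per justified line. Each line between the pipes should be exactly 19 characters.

Line 1: ['river', 'small', 'you'] (min_width=15, slack=4)
Line 2: ['algorithm', 'release'] (min_width=17, slack=2)
Line 3: ['year', 'play', 'dog', 'salty'] (min_width=19, slack=0)

Answer: |river   small   you|
|algorithm   release|
|year play dog salty|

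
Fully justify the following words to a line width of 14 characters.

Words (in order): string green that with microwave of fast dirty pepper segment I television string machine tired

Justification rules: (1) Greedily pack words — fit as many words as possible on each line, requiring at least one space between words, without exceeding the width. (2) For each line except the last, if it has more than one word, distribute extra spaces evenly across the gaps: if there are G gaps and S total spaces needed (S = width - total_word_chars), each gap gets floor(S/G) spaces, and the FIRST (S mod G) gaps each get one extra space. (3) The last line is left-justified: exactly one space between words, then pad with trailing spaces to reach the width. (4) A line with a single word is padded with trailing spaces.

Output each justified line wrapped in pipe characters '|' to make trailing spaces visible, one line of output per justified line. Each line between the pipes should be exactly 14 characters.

Line 1: ['string', 'green'] (min_width=12, slack=2)
Line 2: ['that', 'with'] (min_width=9, slack=5)
Line 3: ['microwave', 'of'] (min_width=12, slack=2)
Line 4: ['fast', 'dirty'] (min_width=10, slack=4)
Line 5: ['pepper', 'segment'] (min_width=14, slack=0)
Line 6: ['I', 'television'] (min_width=12, slack=2)
Line 7: ['string', 'machine'] (min_width=14, slack=0)
Line 8: ['tired'] (min_width=5, slack=9)

Answer: |string   green|
|that      with|
|microwave   of|
|fast     dirty|
|pepper segment|
|I   television|
|string machine|
|tired         |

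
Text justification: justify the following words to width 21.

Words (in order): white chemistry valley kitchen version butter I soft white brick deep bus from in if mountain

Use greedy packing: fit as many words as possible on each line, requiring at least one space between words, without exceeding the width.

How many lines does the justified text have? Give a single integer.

Line 1: ['white', 'chemistry'] (min_width=15, slack=6)
Line 2: ['valley', 'kitchen'] (min_width=14, slack=7)
Line 3: ['version', 'butter', 'I', 'soft'] (min_width=21, slack=0)
Line 4: ['white', 'brick', 'deep', 'bus'] (min_width=20, slack=1)
Line 5: ['from', 'in', 'if', 'mountain'] (min_width=19, slack=2)
Total lines: 5

Answer: 5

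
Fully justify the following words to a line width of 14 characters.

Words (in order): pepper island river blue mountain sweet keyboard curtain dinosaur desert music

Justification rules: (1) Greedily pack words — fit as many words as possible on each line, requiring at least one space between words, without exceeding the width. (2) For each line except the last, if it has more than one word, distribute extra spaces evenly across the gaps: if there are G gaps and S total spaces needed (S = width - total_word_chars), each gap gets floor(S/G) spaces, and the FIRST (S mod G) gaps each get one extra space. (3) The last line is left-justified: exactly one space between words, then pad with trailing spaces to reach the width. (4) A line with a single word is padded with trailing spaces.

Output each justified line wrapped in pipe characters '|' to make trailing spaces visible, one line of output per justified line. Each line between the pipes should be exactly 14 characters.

Answer: |pepper  island|
|river     blue|
|mountain sweet|
|keyboard      |
|curtain       |
|dinosaur      |
|desert music  |

Derivation:
Line 1: ['pepper', 'island'] (min_width=13, slack=1)
Line 2: ['river', 'blue'] (min_width=10, slack=4)
Line 3: ['mountain', 'sweet'] (min_width=14, slack=0)
Line 4: ['keyboard'] (min_width=8, slack=6)
Line 5: ['curtain'] (min_width=7, slack=7)
Line 6: ['dinosaur'] (min_width=8, slack=6)
Line 7: ['desert', 'music'] (min_width=12, slack=2)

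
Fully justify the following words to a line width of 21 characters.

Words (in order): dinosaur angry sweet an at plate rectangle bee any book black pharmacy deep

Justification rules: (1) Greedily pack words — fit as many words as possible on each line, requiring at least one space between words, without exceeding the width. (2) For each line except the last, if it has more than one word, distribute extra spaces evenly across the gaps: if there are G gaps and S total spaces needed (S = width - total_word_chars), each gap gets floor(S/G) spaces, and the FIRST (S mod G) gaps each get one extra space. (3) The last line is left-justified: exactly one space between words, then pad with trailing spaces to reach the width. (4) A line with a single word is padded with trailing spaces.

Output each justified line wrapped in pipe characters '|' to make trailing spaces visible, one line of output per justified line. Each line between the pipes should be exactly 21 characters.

Line 1: ['dinosaur', 'angry', 'sweet'] (min_width=20, slack=1)
Line 2: ['an', 'at', 'plate', 'rectangle'] (min_width=21, slack=0)
Line 3: ['bee', 'any', 'book', 'black'] (min_width=18, slack=3)
Line 4: ['pharmacy', 'deep'] (min_width=13, slack=8)

Answer: |dinosaur  angry sweet|
|an at plate rectangle|
|bee  any  book  black|
|pharmacy deep        |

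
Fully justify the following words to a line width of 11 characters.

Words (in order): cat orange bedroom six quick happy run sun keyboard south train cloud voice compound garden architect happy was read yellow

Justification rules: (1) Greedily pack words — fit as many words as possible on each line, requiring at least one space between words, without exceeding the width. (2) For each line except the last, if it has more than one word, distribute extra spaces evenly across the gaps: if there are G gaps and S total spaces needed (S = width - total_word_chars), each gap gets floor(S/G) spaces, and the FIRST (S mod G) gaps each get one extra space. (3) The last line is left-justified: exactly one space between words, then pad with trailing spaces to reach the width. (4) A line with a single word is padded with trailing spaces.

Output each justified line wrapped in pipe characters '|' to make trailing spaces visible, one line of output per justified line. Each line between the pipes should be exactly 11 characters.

Answer: |cat  orange|
|bedroom six|
|quick happy|
|run     sun|
|keyboard   |
|south train|
|cloud voice|
|compound   |
|garden     |
|architect  |
|happy   was|
|read yellow|

Derivation:
Line 1: ['cat', 'orange'] (min_width=10, slack=1)
Line 2: ['bedroom', 'six'] (min_width=11, slack=0)
Line 3: ['quick', 'happy'] (min_width=11, slack=0)
Line 4: ['run', 'sun'] (min_width=7, slack=4)
Line 5: ['keyboard'] (min_width=8, slack=3)
Line 6: ['south', 'train'] (min_width=11, slack=0)
Line 7: ['cloud', 'voice'] (min_width=11, slack=0)
Line 8: ['compound'] (min_width=8, slack=3)
Line 9: ['garden'] (min_width=6, slack=5)
Line 10: ['architect'] (min_width=9, slack=2)
Line 11: ['happy', 'was'] (min_width=9, slack=2)
Line 12: ['read', 'yellow'] (min_width=11, slack=0)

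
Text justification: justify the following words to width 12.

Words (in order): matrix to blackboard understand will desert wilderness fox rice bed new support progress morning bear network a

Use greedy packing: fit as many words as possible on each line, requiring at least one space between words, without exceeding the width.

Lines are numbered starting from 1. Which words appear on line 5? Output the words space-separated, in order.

Line 1: ['matrix', 'to'] (min_width=9, slack=3)
Line 2: ['blackboard'] (min_width=10, slack=2)
Line 3: ['understand'] (min_width=10, slack=2)
Line 4: ['will', 'desert'] (min_width=11, slack=1)
Line 5: ['wilderness'] (min_width=10, slack=2)
Line 6: ['fox', 'rice', 'bed'] (min_width=12, slack=0)
Line 7: ['new', 'support'] (min_width=11, slack=1)
Line 8: ['progress'] (min_width=8, slack=4)
Line 9: ['morning', 'bear'] (min_width=12, slack=0)
Line 10: ['network', 'a'] (min_width=9, slack=3)

Answer: wilderness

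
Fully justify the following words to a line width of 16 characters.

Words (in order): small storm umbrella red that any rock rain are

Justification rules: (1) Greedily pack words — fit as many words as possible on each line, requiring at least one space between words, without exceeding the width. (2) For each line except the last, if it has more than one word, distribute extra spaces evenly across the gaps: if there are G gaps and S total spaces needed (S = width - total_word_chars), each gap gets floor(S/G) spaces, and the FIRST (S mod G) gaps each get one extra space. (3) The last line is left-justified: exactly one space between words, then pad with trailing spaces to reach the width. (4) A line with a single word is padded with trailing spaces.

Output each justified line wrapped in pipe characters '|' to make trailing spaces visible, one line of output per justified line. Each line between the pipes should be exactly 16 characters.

Answer: |small      storm|
|umbrella     red|
|that   any  rock|
|rain are        |

Derivation:
Line 1: ['small', 'storm'] (min_width=11, slack=5)
Line 2: ['umbrella', 'red'] (min_width=12, slack=4)
Line 3: ['that', 'any', 'rock'] (min_width=13, slack=3)
Line 4: ['rain', 'are'] (min_width=8, slack=8)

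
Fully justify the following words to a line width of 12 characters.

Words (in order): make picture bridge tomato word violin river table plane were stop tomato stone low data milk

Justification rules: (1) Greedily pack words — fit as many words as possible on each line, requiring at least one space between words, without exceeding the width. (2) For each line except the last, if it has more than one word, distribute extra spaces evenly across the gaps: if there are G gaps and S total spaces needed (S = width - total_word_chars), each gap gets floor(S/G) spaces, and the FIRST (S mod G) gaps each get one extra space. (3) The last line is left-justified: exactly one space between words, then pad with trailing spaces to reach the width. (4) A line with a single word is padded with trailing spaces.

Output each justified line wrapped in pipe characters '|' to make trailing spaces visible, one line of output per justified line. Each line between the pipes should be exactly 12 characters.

Answer: |make picture|
|bridge      |
|tomato  word|
|violin river|
|table  plane|
|were    stop|
|tomato stone|
|low     data|
|milk        |

Derivation:
Line 1: ['make', 'picture'] (min_width=12, slack=0)
Line 2: ['bridge'] (min_width=6, slack=6)
Line 3: ['tomato', 'word'] (min_width=11, slack=1)
Line 4: ['violin', 'river'] (min_width=12, slack=0)
Line 5: ['table', 'plane'] (min_width=11, slack=1)
Line 6: ['were', 'stop'] (min_width=9, slack=3)
Line 7: ['tomato', 'stone'] (min_width=12, slack=0)
Line 8: ['low', 'data'] (min_width=8, slack=4)
Line 9: ['milk'] (min_width=4, slack=8)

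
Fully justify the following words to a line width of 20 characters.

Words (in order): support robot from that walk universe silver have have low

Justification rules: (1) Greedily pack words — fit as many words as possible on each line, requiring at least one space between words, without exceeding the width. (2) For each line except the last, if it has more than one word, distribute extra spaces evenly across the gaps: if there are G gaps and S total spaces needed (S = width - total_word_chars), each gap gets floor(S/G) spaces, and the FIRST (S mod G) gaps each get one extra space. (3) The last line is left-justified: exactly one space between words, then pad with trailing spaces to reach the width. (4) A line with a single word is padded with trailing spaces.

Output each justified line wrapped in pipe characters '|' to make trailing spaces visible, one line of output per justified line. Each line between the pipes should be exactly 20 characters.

Line 1: ['support', 'robot', 'from'] (min_width=18, slack=2)
Line 2: ['that', 'walk', 'universe'] (min_width=18, slack=2)
Line 3: ['silver', 'have', 'have', 'low'] (min_width=20, slack=0)

Answer: |support  robot  from|
|that  walk  universe|
|silver have have low|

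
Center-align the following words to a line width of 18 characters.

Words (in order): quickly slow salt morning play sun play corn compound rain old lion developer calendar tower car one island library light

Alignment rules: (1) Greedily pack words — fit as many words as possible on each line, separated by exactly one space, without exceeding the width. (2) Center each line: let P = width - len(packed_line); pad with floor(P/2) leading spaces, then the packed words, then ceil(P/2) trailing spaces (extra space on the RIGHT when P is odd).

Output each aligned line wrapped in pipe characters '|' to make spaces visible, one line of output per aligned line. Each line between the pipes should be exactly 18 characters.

Line 1: ['quickly', 'slow', 'salt'] (min_width=17, slack=1)
Line 2: ['morning', 'play', 'sun'] (min_width=16, slack=2)
Line 3: ['play', 'corn', 'compound'] (min_width=18, slack=0)
Line 4: ['rain', 'old', 'lion'] (min_width=13, slack=5)
Line 5: ['developer', 'calendar'] (min_width=18, slack=0)
Line 6: ['tower', 'car', 'one'] (min_width=13, slack=5)
Line 7: ['island', 'library'] (min_width=14, slack=4)
Line 8: ['light'] (min_width=5, slack=13)

Answer: |quickly slow salt |
| morning play sun |
|play corn compound|
|  rain old lion   |
|developer calendar|
|  tower car one   |
|  island library  |
|      light       |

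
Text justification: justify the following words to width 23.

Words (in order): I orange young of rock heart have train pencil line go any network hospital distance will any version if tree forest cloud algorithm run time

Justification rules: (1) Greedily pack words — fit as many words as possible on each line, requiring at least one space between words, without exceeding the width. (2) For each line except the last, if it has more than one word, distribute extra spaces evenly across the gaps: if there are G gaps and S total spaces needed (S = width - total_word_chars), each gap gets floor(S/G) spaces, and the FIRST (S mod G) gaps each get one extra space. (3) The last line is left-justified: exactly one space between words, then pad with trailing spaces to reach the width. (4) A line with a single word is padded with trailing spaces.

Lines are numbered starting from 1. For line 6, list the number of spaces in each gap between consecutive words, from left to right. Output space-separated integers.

Answer: 2 1

Derivation:
Line 1: ['I', 'orange', 'young', 'of', 'rock'] (min_width=22, slack=1)
Line 2: ['heart', 'have', 'train', 'pencil'] (min_width=23, slack=0)
Line 3: ['line', 'go', 'any', 'network'] (min_width=19, slack=4)
Line 4: ['hospital', 'distance', 'will'] (min_width=22, slack=1)
Line 5: ['any', 'version', 'if', 'tree'] (min_width=19, slack=4)
Line 6: ['forest', 'cloud', 'algorithm'] (min_width=22, slack=1)
Line 7: ['run', 'time'] (min_width=8, slack=15)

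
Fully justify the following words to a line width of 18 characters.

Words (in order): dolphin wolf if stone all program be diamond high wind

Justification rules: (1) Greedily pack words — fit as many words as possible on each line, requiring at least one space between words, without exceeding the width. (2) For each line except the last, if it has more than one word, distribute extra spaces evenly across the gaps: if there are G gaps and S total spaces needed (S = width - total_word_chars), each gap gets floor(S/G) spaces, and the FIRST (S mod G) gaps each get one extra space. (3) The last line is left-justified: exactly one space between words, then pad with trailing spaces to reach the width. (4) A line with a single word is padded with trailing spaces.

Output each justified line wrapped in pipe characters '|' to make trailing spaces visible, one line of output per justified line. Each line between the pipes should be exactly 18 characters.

Answer: |dolphin   wolf  if|
|stone  all program|
|be   diamond  high|
|wind              |

Derivation:
Line 1: ['dolphin', 'wolf', 'if'] (min_width=15, slack=3)
Line 2: ['stone', 'all', 'program'] (min_width=17, slack=1)
Line 3: ['be', 'diamond', 'high'] (min_width=15, slack=3)
Line 4: ['wind'] (min_width=4, slack=14)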